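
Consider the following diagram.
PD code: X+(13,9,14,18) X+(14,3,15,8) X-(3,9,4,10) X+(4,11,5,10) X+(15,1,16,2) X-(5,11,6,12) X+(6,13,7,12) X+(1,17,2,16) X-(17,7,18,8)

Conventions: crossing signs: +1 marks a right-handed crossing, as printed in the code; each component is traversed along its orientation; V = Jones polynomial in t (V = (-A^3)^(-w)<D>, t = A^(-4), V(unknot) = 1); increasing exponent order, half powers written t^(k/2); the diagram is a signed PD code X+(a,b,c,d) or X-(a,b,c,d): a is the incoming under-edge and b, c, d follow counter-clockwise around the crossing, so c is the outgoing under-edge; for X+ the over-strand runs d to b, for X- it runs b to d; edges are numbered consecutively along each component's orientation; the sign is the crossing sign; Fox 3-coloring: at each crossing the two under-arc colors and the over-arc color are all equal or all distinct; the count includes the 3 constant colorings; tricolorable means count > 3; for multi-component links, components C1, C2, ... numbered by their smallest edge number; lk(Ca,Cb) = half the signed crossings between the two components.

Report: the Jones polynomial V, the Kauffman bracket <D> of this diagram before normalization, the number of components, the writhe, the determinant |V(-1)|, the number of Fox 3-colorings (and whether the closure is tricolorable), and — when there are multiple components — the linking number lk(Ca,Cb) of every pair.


Jones polynomial: V(t) = 1 + t + t^2 + t^3
<D> = -A^-3 - A - A^5 - A^9; writhe +3
components 3, writhe +3 (9 crossings)
linking number lk(C1,C2) = 0
lk(C1,C3): +1
lk(C2,C3) = 0
3-colorings: 9 of 3^9, det 0 — tricolorable
note: det 0 = |V(-1)|; divisible by 3, so tricolorable


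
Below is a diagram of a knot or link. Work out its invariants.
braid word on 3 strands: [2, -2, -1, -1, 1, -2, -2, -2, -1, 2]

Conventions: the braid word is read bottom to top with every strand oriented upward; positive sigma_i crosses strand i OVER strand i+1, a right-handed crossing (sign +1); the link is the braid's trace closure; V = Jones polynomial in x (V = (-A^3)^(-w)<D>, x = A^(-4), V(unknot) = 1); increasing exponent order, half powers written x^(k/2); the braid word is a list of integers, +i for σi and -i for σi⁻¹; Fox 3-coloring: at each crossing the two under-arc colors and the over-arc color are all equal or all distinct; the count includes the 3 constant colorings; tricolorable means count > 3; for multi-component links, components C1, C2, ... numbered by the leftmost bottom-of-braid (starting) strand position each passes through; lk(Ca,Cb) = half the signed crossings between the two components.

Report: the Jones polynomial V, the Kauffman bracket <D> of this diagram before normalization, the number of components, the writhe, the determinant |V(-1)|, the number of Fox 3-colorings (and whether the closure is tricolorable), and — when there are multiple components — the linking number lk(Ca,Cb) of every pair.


V = -x^-6 + x^-5 - x^-4 + 2x^-3 - x^-2 + x^-1
<D> = A^-8 - A^-4 + 2 - A^4 + A^8 - A^12 (w = -4)
1 component over 10 crossings, w = -4
3 Fox colorings among 3^10, |V(-1)| = 7: not tricolorable
why: |V(-1)| = 7: so not tricolorable, since 3 does not divide 7


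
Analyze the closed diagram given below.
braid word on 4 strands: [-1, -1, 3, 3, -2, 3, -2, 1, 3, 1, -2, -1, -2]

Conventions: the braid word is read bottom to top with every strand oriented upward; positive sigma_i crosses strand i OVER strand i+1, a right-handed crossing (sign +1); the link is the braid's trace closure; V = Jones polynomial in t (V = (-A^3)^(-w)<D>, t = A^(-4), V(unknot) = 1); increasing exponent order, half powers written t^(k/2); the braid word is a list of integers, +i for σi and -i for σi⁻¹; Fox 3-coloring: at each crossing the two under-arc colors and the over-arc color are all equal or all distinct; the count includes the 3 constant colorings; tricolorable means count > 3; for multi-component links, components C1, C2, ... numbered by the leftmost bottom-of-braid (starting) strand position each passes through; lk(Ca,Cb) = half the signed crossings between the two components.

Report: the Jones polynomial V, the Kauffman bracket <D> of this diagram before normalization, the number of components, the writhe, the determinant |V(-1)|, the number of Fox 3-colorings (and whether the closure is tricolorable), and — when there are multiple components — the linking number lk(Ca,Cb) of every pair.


V(t) = t^-6 - 4t^-5 + 7t^-4 - 10t^-3 + 13t^-2 - 13t^-1 + 13 - 10t + 6t^2 - 3t^3 + t^4
bracket: -A^-19 + 3A^-15 - 6A^-11 + 10A^-7 - 13A^-3 + 13A - 13A^5 + 10A^9 - 7A^13 + 4A^17 - A^21, w = -1
1 component, writhe -1, over 13 crossings
det 81, colorings 9 of 3^13 — tricolorable
observation: w = -1 shifts under R1 moves; the (-A^3)^(1) factor cancels that in V


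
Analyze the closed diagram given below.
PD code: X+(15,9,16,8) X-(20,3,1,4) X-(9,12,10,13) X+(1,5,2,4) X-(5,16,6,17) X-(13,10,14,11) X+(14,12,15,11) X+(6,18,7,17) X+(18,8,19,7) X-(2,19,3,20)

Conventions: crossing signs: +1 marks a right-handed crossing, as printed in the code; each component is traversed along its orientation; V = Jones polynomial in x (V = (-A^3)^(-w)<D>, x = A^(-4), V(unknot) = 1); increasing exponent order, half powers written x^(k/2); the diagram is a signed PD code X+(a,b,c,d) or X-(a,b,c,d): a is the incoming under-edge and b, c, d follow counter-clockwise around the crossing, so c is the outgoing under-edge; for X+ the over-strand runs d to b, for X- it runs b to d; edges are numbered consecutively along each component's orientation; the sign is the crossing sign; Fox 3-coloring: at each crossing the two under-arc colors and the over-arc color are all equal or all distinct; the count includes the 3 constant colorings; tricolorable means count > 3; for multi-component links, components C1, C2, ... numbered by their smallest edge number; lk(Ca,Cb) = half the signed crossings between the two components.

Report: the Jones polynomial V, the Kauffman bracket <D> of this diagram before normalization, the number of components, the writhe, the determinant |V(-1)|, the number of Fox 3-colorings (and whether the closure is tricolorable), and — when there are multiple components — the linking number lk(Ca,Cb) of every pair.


V(x) = 1
bracket: 1, w = 0
1 component, writhe 0, over 10 crossings
det 1, colorings 3 of 3^10 — not tricolorable
observation: w = 0 (over 10 crossings) is diagram-only; (-A^3)^(0) removes it from V


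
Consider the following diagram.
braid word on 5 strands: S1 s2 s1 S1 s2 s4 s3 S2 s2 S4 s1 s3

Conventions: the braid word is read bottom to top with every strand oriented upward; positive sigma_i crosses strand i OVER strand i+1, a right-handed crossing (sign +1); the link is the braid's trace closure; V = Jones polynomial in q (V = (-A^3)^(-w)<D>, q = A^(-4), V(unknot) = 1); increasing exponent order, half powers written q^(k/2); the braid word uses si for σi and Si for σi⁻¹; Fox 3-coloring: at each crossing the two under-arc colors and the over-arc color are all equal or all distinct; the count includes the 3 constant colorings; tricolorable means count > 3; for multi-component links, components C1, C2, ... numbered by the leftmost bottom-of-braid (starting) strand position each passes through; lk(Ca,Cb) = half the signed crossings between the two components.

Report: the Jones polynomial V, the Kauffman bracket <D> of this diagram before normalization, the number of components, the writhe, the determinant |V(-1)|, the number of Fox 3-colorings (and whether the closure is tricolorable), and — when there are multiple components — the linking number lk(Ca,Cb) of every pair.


Jones polynomial: V(q) = 1 + q + q^2 + q^3
<D> = 1 + A^4 + A^8 + A^12; writhe +4
components 3, writhe +4 (12 crossings)
linking number lk(C1,C2) = 0
lk(C1,C3): +1
lk(C2,C3) = 0
3-colorings: 9 of 3^13, det 0 — tricolorable
note: summing lk over 3 pairs gives +1


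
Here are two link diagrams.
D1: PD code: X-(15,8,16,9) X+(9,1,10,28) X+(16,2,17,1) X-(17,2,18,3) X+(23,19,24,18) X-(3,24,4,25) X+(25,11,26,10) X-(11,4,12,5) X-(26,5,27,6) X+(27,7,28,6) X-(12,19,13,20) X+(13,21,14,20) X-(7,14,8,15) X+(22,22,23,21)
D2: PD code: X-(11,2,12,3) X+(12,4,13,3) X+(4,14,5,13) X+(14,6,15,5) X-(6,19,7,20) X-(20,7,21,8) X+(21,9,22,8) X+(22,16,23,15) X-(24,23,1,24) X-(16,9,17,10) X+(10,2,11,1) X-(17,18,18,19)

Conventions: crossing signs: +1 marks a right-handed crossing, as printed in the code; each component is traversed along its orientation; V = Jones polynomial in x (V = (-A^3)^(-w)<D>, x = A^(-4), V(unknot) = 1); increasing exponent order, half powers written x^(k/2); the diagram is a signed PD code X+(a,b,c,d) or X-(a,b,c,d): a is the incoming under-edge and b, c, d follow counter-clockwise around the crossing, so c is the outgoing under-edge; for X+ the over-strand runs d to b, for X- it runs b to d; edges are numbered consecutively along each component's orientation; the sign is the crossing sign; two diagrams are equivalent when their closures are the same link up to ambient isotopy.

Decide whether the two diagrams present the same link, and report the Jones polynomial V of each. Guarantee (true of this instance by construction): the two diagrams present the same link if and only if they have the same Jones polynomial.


equivalent: no
D1 (bracket A^-4 - 1 + 2A^4 - 2A^8 + 2A^12 - 2A^16 + A^20; 14 crossings at w = 0): V = x^-5 - 2x^-4 + 2x^-3 - 2x^-2 + 2x^-1 - 1 + x
V(D2) = x^-1 - 1 + 2x - 2x^2 + 2x^3 - 2x^4 + x^5  [12 crossings, <D> = A^-20 - 2A^-16 + 2A^-12 - 2A^-8 + 2A^-4 - 1 + A^4, w = 0]
observation: 2 classes among 2 diagrams; unequal V(x) rules out equality


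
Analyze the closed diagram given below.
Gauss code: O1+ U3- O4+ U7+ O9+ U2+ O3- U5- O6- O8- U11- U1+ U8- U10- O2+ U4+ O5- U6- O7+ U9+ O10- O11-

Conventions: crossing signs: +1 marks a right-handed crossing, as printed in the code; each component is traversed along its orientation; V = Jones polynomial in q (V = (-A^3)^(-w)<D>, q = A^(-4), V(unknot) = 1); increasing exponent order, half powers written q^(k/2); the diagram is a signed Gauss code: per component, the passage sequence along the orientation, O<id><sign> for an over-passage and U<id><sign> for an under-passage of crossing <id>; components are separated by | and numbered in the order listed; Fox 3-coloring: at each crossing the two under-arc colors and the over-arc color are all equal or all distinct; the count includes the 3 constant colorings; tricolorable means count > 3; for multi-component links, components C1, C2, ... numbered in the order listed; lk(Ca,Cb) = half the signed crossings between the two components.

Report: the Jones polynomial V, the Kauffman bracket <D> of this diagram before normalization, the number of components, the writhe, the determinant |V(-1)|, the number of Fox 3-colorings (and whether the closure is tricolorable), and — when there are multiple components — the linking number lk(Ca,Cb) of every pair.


V(q) = q^-4 - 3q^-3 + 5q^-2 - 6q^-1 + 7 - 6q + 5q^2 - 3q^3 + q^4
bracket: -A^-19 + 3A^-15 - 5A^-11 + 6A^-7 - 7A^-3 + 6A - 5A^5 + 3A^9 - A^13, w = -1
1 component, writhe -1, over 11 crossings
det 37, colorings 3 of 3^11 — not tricolorable
observation: V spans 8 powers of q: at least 8 crossings in any diagram


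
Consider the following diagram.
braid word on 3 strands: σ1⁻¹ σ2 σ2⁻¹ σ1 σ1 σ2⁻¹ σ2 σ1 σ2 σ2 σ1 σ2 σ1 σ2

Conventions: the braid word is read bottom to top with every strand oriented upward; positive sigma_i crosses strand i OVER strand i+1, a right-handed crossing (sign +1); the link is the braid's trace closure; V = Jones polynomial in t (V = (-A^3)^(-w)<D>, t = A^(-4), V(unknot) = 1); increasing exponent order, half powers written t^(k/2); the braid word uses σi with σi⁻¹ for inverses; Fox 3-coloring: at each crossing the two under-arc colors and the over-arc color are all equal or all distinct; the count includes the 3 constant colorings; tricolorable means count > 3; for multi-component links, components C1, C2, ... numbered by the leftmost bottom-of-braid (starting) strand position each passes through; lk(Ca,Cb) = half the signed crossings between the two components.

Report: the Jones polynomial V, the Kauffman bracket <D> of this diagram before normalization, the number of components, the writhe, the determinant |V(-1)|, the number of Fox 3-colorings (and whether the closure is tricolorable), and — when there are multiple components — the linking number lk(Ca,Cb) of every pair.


Jones polynomial: V(t) = t^3 + t^5 - t^8
<D> = -A^-8 + A^4 + A^12; writhe +8
components 1, writhe +8 (14 crossings)
3-colorings: 9 of 3^14, det 3 — tricolorable
note: w = +8 (over 14 crossings) is diagram-only; (-A^3)^(-8) removes it from V


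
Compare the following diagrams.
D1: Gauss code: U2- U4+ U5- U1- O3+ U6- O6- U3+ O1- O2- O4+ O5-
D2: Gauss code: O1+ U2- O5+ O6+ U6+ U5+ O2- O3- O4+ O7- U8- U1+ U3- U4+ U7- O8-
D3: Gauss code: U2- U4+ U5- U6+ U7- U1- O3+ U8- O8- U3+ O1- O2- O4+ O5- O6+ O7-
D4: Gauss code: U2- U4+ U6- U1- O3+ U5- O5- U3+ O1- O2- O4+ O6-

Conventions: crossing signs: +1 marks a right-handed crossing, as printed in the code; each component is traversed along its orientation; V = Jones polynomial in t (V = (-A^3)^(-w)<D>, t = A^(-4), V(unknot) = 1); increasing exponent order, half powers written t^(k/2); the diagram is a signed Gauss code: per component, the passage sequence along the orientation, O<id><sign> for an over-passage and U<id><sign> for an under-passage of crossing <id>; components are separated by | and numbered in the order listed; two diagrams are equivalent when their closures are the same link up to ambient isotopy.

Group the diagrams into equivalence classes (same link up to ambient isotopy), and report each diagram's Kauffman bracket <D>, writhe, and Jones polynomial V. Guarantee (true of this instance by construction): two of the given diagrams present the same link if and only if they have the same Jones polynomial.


equivalence classes: {D1, D2, D3, D4}
D1 (bracket A^-6; 6 crossings at w = -2): V = 1
V(D2) = 1  [8 crossings, <D> = 1, w = 0]
D3 (bracket A^-6; 8 crossings at w = -2): V = 1
V(D4) = 1  [6 crossings, <D> = A^-6, w = -2]
key observation: all 4 diagrams share one V(t), hence one class


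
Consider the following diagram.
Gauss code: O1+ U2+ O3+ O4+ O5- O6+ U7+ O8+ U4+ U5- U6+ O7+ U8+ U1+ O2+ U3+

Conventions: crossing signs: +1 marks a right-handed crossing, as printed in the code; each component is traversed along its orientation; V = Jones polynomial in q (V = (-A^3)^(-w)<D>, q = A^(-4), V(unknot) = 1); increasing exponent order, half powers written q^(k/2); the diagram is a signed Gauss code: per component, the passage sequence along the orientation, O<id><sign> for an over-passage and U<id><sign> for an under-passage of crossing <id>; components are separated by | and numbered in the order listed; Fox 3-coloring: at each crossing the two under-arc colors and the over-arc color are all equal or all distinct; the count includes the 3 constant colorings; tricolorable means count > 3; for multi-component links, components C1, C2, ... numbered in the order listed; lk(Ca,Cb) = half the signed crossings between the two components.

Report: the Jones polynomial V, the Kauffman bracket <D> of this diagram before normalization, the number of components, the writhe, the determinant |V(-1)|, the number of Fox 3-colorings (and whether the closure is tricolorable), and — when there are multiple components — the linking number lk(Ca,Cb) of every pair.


Jones polynomial: V(q) = q^2 + 2q^4 - 2q^5 + q^6 - 2q^7 + q^8
<D> = A^-14 - 2A^-10 + A^-6 - 2A^-2 + 2A^2 + A^10; writhe +6
components 1, writhe +6 (8 crossings)
3-colorings: 27 of 3^8, det 9 — tricolorable
note: w = +6 (over 8 crossings) is diagram-only; (-A^3)^(-6) removes it from V


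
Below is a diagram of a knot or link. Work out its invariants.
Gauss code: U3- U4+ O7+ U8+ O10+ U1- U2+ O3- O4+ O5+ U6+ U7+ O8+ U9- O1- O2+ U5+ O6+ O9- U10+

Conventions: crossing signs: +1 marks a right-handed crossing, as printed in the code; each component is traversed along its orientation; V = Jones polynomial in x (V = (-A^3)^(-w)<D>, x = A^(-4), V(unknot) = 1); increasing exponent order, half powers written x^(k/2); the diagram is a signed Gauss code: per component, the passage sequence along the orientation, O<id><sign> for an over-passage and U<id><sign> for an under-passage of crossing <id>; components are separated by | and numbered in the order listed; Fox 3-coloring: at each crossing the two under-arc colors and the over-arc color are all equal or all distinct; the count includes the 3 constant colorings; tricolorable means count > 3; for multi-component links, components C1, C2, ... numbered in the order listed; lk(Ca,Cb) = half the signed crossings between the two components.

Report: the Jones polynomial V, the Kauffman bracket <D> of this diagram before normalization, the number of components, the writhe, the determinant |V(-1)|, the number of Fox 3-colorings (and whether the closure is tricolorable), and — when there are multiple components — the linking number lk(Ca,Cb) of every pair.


Jones polynomial: V(x) = x - x^2 + 2x^3 - x^4 + x^5 - x^6
<D> = -A^-12 + A^-8 - A^-4 + 2 - A^4 + A^8; writhe +4
components 1, writhe +4 (10 crossings)
3-colorings: 3 of 3^10, det 7 — not tricolorable
note: w = +4 shifts under R1 moves; the (-A^3)^(-4) factor cancels that in V


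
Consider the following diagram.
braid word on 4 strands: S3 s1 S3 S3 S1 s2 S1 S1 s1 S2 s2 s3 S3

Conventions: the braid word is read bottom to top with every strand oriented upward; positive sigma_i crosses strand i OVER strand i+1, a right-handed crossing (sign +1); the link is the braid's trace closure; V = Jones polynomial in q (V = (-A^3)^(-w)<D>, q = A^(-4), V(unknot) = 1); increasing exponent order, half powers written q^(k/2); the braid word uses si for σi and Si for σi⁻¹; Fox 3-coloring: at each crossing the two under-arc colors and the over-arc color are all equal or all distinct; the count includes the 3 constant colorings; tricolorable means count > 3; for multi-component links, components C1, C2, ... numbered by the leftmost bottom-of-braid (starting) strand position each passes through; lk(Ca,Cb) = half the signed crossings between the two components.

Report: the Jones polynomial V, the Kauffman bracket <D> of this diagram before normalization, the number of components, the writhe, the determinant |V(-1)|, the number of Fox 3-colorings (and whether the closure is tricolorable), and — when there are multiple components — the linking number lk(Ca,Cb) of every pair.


V = -q^-4 + q^-3 + q^-1
<D> = -A^-5 - A^3 + A^7 (w = -3)
1 component over 13 crossings, w = -3
9 Fox colorings among 3^13, |V(-1)| = 3: tricolorable
why: w = -3 (over 13 crossings) is diagram-only; (-A^3)^(3) removes it from V


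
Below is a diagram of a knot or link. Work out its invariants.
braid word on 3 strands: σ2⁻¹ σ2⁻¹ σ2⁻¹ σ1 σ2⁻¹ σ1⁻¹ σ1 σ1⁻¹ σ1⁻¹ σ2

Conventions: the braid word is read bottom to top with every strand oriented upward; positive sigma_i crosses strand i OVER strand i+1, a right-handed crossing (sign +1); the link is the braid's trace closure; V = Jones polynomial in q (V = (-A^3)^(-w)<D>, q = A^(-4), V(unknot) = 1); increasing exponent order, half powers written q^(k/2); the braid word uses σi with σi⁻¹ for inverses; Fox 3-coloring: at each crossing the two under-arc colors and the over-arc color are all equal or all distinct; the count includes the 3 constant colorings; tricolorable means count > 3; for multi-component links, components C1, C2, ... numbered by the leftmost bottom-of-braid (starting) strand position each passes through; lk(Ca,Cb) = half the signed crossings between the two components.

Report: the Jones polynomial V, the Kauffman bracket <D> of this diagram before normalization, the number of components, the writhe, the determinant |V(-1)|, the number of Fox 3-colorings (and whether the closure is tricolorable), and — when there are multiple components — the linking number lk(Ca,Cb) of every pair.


Jones polynomial: V(q) = -q^-6 + q^-5 - q^-4 + 2q^-3 - q^-2 + q^-1
<D> = A^-8 - A^-4 + 2 - A^4 + A^8 - A^12; writhe -4
components 1, writhe -4 (10 crossings)
3-colorings: 3 of 3^10, det 7 — not tricolorable
note: |V(-1)| = 7: so not tricolorable, since 3 does not divide 7


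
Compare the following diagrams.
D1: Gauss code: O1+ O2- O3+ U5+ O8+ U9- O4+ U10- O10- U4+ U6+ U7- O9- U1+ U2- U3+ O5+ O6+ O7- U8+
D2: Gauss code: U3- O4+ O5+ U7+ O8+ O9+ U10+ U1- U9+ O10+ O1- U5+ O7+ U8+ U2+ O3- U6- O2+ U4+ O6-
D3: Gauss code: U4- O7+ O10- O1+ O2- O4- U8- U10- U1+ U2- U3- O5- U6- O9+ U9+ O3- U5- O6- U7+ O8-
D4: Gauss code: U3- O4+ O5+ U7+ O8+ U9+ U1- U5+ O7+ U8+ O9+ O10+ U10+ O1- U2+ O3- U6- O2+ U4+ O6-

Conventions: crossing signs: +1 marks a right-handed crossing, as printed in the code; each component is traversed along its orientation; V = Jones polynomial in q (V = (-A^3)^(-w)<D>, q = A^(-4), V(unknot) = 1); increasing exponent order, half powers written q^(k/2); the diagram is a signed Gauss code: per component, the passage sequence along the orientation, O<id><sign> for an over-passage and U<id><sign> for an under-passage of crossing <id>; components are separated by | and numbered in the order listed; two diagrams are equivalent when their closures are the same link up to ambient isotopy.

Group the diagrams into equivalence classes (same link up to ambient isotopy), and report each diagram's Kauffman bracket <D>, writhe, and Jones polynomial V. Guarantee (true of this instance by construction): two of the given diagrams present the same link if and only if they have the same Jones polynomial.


grouping into links: {D1} | {D2, D4} | {D3}
V(D1) = q + q^3 - q^4  (w +2, c 10, <D> = -A^-10 + A^-6 + A^2)
V(D2) = q^-1 - 1 + 2q - 3q^2 + 3q^3 - 2q^4 + 2q^5 - q^6  (w +4, c 10, <D> = -A^-12 + 2A^-8 - 2A^-4 + 3 - 3A^4 + 2A^8 - A^12 + A^16)
V(D3) = -q^-4 + q^-3 + q^-1  (w -4, c 10, <D> = A^-8 + 1 - A^4)
V(D4) = q^-1 - 1 + 2q - 3q^2 + 3q^3 - 2q^4 + 2q^5 - q^6  (w +4, c 10, <D> = -A^-12 + 2A^-8 - 2A^-4 + 3 - 3A^4 + 2A^8 - A^12 + A^16)
why: 3 classes among 4 diagrams; unequal V(q) rules out equality


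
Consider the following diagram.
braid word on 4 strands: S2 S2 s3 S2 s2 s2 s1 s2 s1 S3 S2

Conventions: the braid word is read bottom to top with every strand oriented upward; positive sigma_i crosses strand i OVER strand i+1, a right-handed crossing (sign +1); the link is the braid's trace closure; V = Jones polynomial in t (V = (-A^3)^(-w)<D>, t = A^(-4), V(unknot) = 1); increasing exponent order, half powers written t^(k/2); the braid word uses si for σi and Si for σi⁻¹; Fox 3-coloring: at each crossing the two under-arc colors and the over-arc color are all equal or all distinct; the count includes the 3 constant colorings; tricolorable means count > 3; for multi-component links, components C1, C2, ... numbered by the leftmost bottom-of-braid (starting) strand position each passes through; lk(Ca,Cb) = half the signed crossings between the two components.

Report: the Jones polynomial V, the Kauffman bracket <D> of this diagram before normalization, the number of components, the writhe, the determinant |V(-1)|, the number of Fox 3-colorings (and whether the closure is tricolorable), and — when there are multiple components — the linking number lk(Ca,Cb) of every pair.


V = -t^-3 + t^-2 - t^-1 + 3 - t + t^2 - t^3
<D> = A^-9 - A^-5 + A^-1 - 3A^3 + A^7 - A^11 + A^15 (w = +1)
1 component over 11 crossings, w = +1
27 Fox colorings among 3^11, |V(-1)| = 9: tricolorable
why: w = +1 (over 11 crossings) is diagram-only; (-A^3)^(-1) removes it from V


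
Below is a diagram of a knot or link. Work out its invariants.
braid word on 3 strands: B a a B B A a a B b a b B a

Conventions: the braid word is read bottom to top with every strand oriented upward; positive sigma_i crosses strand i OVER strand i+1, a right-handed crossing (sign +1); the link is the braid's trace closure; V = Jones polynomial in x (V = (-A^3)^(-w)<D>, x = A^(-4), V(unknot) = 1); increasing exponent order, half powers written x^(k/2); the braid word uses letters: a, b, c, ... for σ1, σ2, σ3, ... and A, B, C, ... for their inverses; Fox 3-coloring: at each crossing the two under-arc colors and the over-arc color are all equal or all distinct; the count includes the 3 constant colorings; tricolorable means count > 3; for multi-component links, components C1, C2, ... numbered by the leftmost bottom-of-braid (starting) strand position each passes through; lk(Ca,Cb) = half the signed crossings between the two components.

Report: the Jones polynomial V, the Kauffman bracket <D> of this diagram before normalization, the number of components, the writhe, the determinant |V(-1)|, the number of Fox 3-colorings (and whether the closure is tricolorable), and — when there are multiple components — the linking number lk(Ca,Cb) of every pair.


V = -x^-2 + 2x^-1 - 3 + 5x - 4x^2 + 5x^3 - 4x^4 + 2x^5 - x^6
<D> = -A^-18 + 2A^-14 - 4A^-10 + 5A^-6 - 4A^-2 + 5A^2 - 3A^6 + 2A^10 - A^14 (w = +2)
1 component over 14 crossings, w = +2
9 Fox colorings among 3^14, |V(-1)| = 27: tricolorable
why: det 27 = |V(-1)|; divisible by 3, so tricolorable


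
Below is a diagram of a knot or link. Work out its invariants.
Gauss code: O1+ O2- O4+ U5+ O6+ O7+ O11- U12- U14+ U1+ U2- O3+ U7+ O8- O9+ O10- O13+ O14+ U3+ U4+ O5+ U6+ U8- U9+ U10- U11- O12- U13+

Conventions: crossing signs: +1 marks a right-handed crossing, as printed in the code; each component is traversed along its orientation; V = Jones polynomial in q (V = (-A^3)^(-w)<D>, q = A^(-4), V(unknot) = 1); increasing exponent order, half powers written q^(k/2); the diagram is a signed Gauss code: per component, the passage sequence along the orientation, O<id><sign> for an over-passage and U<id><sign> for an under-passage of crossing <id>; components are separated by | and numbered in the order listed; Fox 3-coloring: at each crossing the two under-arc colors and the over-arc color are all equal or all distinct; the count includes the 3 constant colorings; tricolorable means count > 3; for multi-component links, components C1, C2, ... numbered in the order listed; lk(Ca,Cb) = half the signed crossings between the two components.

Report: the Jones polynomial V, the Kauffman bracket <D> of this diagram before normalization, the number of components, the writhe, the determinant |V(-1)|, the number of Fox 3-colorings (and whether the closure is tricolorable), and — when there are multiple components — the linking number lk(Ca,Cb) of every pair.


Jones polynomial: V(q) = 2q - 2q^2 + 3q^3 - 3q^4 + 2q^5 - 2q^6 + q^7
<D> = A^-16 - 2A^-12 + 2A^-8 - 3A^-4 + 3 - 2A^4 + 2A^8; writhe +4
components 1, writhe +4 (14 crossings)
3-colorings: 9 of 3^14, det 15 — tricolorable
note: det 15 = |V(-1)|; divisible by 3, so tricolorable


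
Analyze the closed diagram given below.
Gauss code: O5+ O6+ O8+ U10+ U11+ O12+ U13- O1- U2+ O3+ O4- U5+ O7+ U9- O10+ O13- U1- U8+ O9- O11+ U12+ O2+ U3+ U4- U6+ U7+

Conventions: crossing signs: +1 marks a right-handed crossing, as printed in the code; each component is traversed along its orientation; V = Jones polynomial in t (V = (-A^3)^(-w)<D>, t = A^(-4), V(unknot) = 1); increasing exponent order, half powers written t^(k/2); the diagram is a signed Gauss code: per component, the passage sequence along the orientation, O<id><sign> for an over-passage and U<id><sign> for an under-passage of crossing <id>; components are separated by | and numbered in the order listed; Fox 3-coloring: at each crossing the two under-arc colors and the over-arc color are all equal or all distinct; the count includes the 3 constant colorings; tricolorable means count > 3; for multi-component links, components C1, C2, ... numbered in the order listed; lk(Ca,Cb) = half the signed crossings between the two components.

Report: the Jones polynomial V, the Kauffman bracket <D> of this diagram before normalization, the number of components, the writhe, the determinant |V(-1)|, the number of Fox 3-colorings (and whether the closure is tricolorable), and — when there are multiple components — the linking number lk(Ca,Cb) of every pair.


V = -1 + 3t - 4t^2 + 6t^3 - 5t^4 + 5t^5 - 4t^6 + 2t^7 - t^8
<D> = A^-17 - 2A^-13 + 4A^-9 - 5A^-5 + 5A^-1 - 6A^3 + 4A^7 - 3A^11 + A^15 (w = +5)
1 component over 13 crossings, w = +5
3 Fox colorings among 3^13, |V(-1)| = 31: not tricolorable
why: w = +5 (over 13 crossings) is diagram-only; (-A^3)^(-5) removes it from V


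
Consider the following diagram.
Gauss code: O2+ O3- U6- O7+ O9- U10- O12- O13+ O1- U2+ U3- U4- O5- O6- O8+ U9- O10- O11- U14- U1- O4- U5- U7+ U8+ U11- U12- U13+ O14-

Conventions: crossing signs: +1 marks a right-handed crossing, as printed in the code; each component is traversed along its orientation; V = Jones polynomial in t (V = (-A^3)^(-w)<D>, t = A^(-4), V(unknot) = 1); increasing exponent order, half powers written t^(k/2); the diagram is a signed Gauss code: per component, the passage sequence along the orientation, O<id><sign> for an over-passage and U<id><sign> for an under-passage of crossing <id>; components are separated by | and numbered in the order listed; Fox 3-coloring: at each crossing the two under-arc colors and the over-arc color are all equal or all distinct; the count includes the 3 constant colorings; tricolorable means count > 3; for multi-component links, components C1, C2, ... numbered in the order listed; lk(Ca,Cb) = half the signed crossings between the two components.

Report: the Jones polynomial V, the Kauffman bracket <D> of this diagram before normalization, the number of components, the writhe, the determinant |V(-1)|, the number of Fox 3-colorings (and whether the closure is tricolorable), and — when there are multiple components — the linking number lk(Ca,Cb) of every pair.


V = -t^-9 + 2t^-8 - 3t^-7 + 3t^-6 - 3t^-5 + 3t^-4 - t^-3 + t^-2
<D> = A^-10 - A^-6 + 3A^-2 - 3A^2 + 3A^6 - 3A^10 + 2A^14 - A^18 (w = -6)
1 component over 14 crossings, w = -6
3 Fox colorings among 3^14, |V(-1)| = 17: not tricolorable
why: w = -6 (over 14 crossings) is diagram-only; (-A^3)^(6) removes it from V


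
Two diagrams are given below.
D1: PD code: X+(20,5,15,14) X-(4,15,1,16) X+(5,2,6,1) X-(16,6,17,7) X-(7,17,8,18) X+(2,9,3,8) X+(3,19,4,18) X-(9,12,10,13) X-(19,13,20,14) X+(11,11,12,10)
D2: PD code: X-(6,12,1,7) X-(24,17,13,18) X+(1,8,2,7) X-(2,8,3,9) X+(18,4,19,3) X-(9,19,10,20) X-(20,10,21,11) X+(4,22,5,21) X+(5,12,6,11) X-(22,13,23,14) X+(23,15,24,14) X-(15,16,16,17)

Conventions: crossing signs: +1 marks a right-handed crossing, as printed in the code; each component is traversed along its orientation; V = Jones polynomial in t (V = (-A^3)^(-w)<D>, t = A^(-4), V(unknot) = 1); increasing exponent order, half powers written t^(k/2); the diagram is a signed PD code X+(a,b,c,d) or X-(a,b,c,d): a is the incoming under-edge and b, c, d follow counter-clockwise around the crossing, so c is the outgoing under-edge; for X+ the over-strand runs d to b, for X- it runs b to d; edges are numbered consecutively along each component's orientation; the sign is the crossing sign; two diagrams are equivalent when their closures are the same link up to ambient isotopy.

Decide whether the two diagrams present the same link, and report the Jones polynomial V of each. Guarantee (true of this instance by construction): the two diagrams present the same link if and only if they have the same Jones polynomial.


equivalent: yes
V(D1) = t^-2 + 2 + t^2  (w 0, c 10, <D> = A^-8 + 2 + A^8)
V(D2) = t^-2 + 2 + t^2  [12 crossings, <D> = A^-14 + 2A^-6 + A^2, w = -2]
key observation: one V(t) for all 2 diagrams — one class (guaranteed)


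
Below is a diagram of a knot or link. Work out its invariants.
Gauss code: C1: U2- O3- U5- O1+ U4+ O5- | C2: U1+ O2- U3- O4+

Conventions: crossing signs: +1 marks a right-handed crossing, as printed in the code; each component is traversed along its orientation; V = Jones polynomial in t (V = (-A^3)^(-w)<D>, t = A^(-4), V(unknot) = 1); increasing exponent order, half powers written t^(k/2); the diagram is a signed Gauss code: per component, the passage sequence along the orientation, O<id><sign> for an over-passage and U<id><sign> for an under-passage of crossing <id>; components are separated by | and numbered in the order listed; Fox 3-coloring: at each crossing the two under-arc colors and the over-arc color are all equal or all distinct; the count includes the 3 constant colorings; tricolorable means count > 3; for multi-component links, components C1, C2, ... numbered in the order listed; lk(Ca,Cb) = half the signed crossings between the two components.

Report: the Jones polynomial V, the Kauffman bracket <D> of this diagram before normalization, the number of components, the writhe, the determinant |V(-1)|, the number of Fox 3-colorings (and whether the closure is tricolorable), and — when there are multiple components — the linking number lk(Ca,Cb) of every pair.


V = t^(-7/2) - 2t^(-5/2) + t^(-3/2) - 2t^(-1/2) + t^(1/2) - t^(3/2)
<D> = A^-9 - A^-5 + 2A^-1 - A^3 + 2A^7 - A^11 (w = -1)
2 components over 5 crossings, w = -1
lk(C1,C2): 0
3 Fox colorings among 3^5, |V(-1)| = 8: not tricolorable
why: every pair of the 2 components has lk = 0


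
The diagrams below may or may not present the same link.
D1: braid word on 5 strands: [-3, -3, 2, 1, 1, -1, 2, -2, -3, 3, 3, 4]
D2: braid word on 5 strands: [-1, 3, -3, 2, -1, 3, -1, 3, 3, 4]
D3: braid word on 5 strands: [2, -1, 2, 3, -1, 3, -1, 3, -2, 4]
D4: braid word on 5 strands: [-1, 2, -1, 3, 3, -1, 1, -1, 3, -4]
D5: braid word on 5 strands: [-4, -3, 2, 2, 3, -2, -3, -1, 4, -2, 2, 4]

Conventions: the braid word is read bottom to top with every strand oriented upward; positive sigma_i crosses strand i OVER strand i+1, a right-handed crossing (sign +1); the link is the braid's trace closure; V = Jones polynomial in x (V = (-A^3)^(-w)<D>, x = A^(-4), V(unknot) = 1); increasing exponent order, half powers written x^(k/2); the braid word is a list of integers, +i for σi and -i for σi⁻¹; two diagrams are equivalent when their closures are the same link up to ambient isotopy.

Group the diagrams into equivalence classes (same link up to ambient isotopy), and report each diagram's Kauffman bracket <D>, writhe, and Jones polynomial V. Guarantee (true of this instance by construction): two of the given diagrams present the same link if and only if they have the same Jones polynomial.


grouping into links: {D1} | {D2, D3, D4} | {D5}
V(D1) = 1  (w +2, c 12, <D> = A^6)
D2 (bracket -A^-6 + A^-2 - A^2 + 3A^6 - A^10 + A^14 - A^18; 10 crossings at w = +2): V = -x^-3 + x^-2 - x^-1 + 3 - x + x^2 - x^3
V(D3) = -x^-3 + x^-2 - x^-1 + 3 - x + x^2 - x^3  (w +2, c 10, <D> = -A^-6 + A^-2 - A^2 + 3A^6 - A^10 + A^14 - A^18)
V(D4) = -x^-3 + x^-2 - x^-1 + 3 - x + x^2 - x^3  (w 0, c 10, <D> = -A^-12 + A^-8 - A^-4 + 3 - A^4 + A^8 - A^12)
V(D5) = x^-2 - x^-1 + 1 - x + x^2  [12 crossings, <D> = A^-8 - A^-4 + 1 - A^4 + A^8, w = 0]
key observation: 3 classes among 5 diagrams; unequal V(x) rules out equality


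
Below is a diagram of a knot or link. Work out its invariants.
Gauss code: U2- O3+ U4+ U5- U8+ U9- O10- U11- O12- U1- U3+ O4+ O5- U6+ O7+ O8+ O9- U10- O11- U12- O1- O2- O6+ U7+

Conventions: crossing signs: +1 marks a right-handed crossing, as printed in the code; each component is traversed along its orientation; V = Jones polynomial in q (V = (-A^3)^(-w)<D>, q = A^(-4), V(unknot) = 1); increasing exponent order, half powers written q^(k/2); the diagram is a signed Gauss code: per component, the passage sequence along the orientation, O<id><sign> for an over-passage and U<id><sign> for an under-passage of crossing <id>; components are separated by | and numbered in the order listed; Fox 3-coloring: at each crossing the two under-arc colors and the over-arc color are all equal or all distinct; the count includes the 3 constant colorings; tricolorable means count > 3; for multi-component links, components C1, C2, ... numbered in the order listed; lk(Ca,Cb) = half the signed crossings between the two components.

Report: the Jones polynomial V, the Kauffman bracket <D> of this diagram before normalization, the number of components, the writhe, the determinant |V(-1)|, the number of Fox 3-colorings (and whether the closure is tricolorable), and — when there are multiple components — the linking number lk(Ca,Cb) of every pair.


V(q) = q^-5 - 2q^-4 + 2q^-3 - 2q^-2 + 2q^-1 - 1 + q
bracket: A^-10 - A^-6 + 2A^-2 - 2A^2 + 2A^6 - 2A^10 + A^14, w = -2
1 component, writhe -2, over 12 crossings
det 11, colorings 3 of 3^12 — not tricolorable
observation: det 11 = |V(-1)|; not divisible by 3, so not tricolorable


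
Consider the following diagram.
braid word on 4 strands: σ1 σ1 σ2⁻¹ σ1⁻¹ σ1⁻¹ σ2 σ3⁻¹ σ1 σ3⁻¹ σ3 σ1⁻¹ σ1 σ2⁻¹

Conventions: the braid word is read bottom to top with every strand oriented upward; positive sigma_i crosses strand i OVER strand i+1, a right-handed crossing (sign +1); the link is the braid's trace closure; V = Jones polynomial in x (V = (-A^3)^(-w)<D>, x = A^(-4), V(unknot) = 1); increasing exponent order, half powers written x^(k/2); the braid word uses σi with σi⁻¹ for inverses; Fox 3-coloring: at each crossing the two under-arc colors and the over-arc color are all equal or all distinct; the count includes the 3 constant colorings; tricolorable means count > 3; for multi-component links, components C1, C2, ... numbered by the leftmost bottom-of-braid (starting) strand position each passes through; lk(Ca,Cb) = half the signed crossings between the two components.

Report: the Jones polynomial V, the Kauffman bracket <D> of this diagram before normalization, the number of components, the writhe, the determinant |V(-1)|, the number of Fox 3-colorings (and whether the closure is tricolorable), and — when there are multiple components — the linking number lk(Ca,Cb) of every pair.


Jones polynomial: V(x) = -x^-3 + x^-2 - x^-1 + 3 - x + x^2 - x^3
<D> = A^-15 - A^-11 + A^-7 - 3A^-3 + A - A^5 + A^9; writhe -1
components 1, writhe -1 (13 crossings)
3-colorings: 27 of 3^13, det 9 — tricolorable
note: w = -1 shifts under R1 moves; the (-A^3)^(1) factor cancels that in V


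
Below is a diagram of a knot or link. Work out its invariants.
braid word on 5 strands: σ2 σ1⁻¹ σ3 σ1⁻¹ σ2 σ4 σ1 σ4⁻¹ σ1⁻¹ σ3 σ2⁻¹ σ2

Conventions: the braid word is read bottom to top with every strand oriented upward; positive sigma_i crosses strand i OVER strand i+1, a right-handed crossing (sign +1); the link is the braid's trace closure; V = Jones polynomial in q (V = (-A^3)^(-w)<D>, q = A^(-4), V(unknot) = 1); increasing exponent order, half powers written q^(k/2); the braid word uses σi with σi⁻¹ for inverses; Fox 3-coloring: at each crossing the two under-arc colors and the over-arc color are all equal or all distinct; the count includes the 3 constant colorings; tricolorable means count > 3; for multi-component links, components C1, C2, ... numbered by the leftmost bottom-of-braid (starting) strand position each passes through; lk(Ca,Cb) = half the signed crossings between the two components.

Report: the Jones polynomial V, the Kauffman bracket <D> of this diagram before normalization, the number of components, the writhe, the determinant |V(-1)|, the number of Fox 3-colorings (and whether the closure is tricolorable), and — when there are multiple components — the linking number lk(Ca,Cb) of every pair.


Jones polynomial: V(q) = q^-2 + q^-1 + 2 + q - q^4
<D> = -A^-10 + A^2 + 2A^6 + A^10 + A^14; writhe +2
components 3, writhe +2 (12 crossings)
linking number lk(C1,C2) = -1
lk(C1,C3): 0
lk(C2,C3) = 0
3-colorings: 27 of 3^12, det 0 — tricolorable
note: span 6 respects span(V) <= c + mu - 1 = 14 for this 3-component diagram


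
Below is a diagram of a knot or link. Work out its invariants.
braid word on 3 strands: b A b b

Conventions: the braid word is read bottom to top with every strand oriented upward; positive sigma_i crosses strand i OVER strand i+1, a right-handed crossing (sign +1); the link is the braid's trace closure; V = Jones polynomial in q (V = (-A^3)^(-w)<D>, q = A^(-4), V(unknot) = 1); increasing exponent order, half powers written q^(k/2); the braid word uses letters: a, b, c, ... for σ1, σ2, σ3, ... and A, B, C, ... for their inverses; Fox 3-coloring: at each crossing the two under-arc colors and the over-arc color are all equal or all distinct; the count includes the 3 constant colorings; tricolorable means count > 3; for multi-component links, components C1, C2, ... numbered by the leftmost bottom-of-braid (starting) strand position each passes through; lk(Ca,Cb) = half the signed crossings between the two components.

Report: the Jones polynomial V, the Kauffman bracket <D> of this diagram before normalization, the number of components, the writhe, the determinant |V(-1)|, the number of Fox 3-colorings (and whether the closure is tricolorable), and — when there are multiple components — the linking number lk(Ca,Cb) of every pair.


Jones polynomial: V(q) = q + q^3 - q^4
<D> = -A^-10 + A^-6 + A^2; writhe +2
components 1, writhe +2 (4 crossings)
3-colorings: 9 of 3^4, det 3 — tricolorable
note: w = +2 (over 4 crossings) is diagram-only; (-A^3)^(-2) removes it from V
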